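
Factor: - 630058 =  - 2^1 * 11^1*13^1*2203^1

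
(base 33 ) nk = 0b1100001011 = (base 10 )779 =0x30B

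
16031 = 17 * 943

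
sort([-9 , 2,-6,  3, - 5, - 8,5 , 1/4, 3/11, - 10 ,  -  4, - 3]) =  [ - 10, - 9, - 8, - 6,  -  5, - 4 , - 3,  1/4, 3/11, 2,3, 5] 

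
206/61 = 3 + 23/61=3.38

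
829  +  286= 1115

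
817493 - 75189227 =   -  74371734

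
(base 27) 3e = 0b1011111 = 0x5F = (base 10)95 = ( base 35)2P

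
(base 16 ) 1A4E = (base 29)806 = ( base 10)6734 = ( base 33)662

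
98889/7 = 14127= 14127.00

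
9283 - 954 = 8329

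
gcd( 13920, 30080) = 160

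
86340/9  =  9593 +1/3 = 9593.33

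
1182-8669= - 7487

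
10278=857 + 9421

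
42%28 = 14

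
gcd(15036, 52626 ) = 7518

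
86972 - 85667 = 1305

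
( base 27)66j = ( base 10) 4555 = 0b1000111001011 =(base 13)20C5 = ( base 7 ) 16165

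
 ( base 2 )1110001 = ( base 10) 113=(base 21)58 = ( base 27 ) 45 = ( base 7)221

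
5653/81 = 69 + 64/81 = 69.79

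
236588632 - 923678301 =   -  687089669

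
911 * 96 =87456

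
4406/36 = 2203/18 = 122.39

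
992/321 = 3 + 29/321= 3.09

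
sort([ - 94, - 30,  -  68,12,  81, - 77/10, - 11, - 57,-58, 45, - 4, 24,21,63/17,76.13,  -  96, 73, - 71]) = [ - 96,-94, - 71, - 68, - 58, - 57, - 30, - 11, - 77/10, - 4,63/17, 12, 21,  24,45,73, 76.13, 81 ]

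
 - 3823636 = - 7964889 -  - 4141253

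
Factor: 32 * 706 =2^6 *353^1 = 22592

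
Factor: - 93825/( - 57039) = 31275/19013 = 3^2*5^2*139^1 * 19013^(-1 )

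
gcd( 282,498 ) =6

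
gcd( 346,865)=173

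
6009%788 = 493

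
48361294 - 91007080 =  - 42645786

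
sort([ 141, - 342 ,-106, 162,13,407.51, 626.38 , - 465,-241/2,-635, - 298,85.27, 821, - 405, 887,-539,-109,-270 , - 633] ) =[ - 635, - 633 ,- 539,  -  465, - 405,-342,  -  298 ,-270, - 241/2,-109 ,- 106, 13,85.27, 141,162 , 407.51, 626.38,821, 887]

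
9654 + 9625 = 19279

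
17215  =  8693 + 8522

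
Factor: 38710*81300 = 2^3*3^1*5^3*7^2 * 79^1*271^1 = 3147123000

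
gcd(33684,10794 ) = 42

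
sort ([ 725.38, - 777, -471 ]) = [ - 777, - 471,725.38]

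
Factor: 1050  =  2^1*3^1*5^2*7^1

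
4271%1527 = 1217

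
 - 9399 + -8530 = - 17929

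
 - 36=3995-4031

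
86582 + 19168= 105750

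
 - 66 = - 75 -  - 9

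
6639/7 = 6639/7  =  948.43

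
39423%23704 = 15719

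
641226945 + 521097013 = 1162323958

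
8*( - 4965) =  - 39720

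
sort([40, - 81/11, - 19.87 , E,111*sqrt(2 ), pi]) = [-19.87, - 81/11, E,pi,40,111*sqrt ( 2)] 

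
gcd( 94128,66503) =1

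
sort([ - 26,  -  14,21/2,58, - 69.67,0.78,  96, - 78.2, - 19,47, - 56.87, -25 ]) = [ - 78.2, - 69.67, - 56.87, -26, - 25, - 19, - 14,0.78,21/2,47,58,96] 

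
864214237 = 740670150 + 123544087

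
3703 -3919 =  - 216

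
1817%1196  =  621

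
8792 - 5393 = 3399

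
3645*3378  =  12312810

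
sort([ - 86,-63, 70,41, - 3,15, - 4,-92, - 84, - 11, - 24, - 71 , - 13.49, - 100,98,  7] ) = [ - 100, - 92, - 86, - 84, - 71, - 63,  -  24, - 13.49,  -  11 , - 4,  -  3,7, 15, 41,70 , 98]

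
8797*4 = 35188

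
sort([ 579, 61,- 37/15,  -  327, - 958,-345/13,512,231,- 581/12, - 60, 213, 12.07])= [ - 958, - 327, - 60,-581/12, - 345/13,  -  37/15,12.07,61,213 , 231,512,579]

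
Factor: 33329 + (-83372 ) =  - 50043  =  -3^1*7^1*2383^1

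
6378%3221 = 3157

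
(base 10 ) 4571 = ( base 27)678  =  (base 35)3pl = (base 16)11DB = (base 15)154b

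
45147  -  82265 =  - 37118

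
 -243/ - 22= 11 + 1/22 = 11.05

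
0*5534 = 0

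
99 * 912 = 90288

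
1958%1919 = 39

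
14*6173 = 86422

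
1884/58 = 942/29 = 32.48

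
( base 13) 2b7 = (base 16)1E8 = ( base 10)488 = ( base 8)750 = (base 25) jd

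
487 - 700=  - 213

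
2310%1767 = 543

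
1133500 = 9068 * 125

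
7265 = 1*7265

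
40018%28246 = 11772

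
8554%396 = 238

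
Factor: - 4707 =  -3^2*523^1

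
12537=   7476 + 5061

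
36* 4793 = 172548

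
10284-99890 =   -  89606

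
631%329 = 302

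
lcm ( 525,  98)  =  7350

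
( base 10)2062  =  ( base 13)C28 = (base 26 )318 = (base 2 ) 100000001110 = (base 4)200032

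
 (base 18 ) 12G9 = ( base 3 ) 100022000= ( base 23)cif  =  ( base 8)15171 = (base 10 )6777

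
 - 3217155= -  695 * 4629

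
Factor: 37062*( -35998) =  - 2^2*3^2*29^1*41^1 * 71^1*439^1 =-1334157876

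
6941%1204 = 921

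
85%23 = 16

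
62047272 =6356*9762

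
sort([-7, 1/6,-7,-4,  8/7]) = [ -7, - 7,- 4 , 1/6, 8/7]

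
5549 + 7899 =13448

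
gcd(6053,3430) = 1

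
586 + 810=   1396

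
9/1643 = 9/1643   =  0.01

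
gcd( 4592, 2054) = 2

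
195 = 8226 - 8031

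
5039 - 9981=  - 4942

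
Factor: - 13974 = -2^1 * 3^1*17^1 * 137^1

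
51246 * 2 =102492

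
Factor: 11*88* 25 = 24200 =2^3*5^2*11^2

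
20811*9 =187299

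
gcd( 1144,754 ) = 26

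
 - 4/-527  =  4/527 =0.01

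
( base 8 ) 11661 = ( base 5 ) 130131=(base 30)5I1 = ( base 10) 5041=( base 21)B91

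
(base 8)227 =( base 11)128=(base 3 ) 12121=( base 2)10010111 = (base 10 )151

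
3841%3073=768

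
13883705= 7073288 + 6810417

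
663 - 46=617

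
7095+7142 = 14237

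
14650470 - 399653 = 14250817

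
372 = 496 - 124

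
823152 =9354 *88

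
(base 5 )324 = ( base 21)45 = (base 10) 89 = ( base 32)2P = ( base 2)1011001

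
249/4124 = 249/4124 = 0.06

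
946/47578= 473/23789=0.02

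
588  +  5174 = 5762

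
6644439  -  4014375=2630064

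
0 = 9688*0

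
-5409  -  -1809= - 3600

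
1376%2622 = 1376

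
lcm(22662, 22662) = 22662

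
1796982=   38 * 47289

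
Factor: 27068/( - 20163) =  - 2^2 *3^( -1) * 11^( - 1 )*13^( - 1)*47^( - 1) *67^1*101^1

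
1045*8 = 8360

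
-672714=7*( - 96102)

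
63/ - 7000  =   - 1 + 991/1000 =- 0.01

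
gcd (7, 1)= 1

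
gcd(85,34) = 17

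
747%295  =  157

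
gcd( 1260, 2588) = 4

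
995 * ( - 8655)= - 8611725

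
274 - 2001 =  - 1727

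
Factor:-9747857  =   - 7^1* 29^1*31^1* 1549^1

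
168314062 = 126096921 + 42217141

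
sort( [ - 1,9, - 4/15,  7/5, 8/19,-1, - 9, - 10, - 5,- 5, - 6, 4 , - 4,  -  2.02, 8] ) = [ - 10, - 9,  -  6, - 5 ,-5 , - 4, - 2.02, - 1, - 1, - 4/15,8/19, 7/5,  4, 8,  9]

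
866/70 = 433/35 = 12.37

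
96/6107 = 96/6107=0.02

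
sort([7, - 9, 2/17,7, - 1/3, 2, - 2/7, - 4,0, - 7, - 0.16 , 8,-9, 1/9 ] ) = [ - 9, - 9, - 7,-4, - 1/3, - 2/7,-0.16,0,1/9,2/17,2 , 7,  7,8 ]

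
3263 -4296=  - 1033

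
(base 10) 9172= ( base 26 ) DEK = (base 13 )4237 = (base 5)243142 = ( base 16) 23d4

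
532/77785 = 532/77785 = 0.01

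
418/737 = 38/67 =0.57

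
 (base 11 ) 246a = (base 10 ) 3222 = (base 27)4b9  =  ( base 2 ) 110010010110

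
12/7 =12/7 = 1.71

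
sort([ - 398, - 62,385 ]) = [ - 398, - 62,385 ]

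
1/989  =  1/989 = 0.00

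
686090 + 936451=1622541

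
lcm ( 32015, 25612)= 128060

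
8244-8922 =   -  678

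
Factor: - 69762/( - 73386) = 3^( - 4 )*7^1*11^1 = 77/81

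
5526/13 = 5526/13 = 425.08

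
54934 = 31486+23448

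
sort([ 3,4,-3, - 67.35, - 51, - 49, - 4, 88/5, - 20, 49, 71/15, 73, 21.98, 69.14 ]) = [ - 67.35,- 51, - 49,-20, - 4, - 3, 3  ,  4, 71/15, 88/5, 21.98 , 49,69.14, 73]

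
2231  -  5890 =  - 3659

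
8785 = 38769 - 29984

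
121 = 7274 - 7153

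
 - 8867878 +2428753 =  - 6439125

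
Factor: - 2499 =- 3^1*7^2 * 17^1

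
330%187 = 143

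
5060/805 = 6 + 2/7 = 6.29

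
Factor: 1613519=23^1 * 31^2*  73^1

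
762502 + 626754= 1389256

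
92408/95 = 92408/95 = 972.72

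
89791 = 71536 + 18255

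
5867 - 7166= -1299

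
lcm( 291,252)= 24444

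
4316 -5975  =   - 1659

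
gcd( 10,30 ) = 10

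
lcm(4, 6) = 12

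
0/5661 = 0 = 0.00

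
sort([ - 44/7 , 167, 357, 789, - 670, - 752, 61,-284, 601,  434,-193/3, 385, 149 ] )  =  [-752,-670, - 284, - 193/3, - 44/7,61, 149, 167, 357, 385,434, 601, 789 ] 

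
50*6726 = 336300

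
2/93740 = 1/46870= 0.00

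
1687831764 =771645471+916186293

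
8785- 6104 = 2681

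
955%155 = 25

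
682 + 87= 769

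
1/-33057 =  - 1 + 33056/33057 = - 0.00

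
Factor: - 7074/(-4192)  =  27/16 = 2^ ( - 4 )*3^3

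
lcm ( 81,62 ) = 5022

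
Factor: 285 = 3^1*5^1 * 19^1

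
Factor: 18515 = 5^1*7^1*  23^2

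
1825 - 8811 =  - 6986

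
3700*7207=26665900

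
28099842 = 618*45469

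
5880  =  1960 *3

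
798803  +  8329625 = 9128428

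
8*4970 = 39760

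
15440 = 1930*8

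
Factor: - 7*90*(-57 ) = 2^1*3^3*5^1*7^1*19^1 = 35910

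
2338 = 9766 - 7428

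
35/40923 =35/40923  =  0.00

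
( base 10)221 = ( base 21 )ab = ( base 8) 335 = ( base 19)BC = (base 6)1005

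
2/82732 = 1/41366 = 0.00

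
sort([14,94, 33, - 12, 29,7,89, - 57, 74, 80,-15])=[ - 57,-15, -12,7,14,29, 33,74,80,  89,94] 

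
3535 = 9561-6026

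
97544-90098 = 7446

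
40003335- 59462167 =  -  19458832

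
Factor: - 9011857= - 9011857^1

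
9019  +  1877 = 10896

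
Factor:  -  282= - 2^1*3^1*47^1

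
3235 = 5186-1951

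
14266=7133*2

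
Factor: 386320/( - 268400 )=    - 5^( - 1 )*61^( - 1) * 439^1=- 439/305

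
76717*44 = 3375548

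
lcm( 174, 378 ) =10962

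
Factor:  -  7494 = - 2^1  *  3^1*1249^1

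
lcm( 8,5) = 40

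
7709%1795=529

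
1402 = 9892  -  8490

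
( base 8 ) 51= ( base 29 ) 1c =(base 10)41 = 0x29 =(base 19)23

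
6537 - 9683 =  - 3146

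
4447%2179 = 89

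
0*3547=0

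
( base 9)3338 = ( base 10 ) 2465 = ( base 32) 2D1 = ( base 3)10101022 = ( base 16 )9a1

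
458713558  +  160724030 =619437588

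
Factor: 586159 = 7^1*83737^1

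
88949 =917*97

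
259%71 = 46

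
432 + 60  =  492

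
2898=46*63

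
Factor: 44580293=43^1*1036751^1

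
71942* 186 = 13381212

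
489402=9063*54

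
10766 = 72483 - 61717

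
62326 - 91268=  - 28942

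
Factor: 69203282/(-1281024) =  - 2^( - 9 ) * 3^(  -  2)*19^1*139^ (-1)*1821139^1=- 34601641/640512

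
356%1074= 356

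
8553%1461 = 1248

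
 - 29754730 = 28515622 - 58270352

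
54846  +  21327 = 76173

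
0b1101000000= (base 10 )832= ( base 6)3504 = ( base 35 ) nr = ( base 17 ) 2EG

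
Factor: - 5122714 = - 2^1*263^1*9739^1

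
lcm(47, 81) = 3807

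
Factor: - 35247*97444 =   -  2^2*3^1*17^1*31^1*379^1 * 1433^1= - 3434608668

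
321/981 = 107/327 = 0.33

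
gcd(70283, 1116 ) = 1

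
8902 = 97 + 8805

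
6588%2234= 2120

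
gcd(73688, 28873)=1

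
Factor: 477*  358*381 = 2^1*3^3*53^1 * 127^1*179^1 = 65061846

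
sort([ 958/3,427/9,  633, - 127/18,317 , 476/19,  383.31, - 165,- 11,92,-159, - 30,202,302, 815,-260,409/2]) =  [ - 260, - 165, - 159,  -  30, - 11,-127/18,476/19,427/9,92,202, 409/2,302, 317  ,  958/3,383.31,633,815 ] 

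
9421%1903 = 1809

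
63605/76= 836 + 69/76 = 836.91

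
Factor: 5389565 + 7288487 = 2^2*631^1*5023^1 = 12678052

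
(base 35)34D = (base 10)3828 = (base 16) EF4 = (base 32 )3NK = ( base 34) 3ak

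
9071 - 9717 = -646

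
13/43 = 13/43 = 0.30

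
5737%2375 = 987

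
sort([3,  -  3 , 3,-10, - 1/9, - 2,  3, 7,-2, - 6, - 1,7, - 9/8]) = [ -10, - 6, - 3,  -  2, - 2, - 9/8, - 1, - 1/9 , 3,3,3, 7,7 ]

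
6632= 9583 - 2951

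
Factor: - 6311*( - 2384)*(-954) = -14353334496  =  -2^5*3^2*53^1*  149^1*6311^1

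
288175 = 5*57635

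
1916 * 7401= 14180316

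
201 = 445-244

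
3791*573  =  2172243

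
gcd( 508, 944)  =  4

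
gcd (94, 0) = 94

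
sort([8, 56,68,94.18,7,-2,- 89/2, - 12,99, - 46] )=[- 46,-89/2 , - 12,- 2,7,8,56,68,94.18,99 ]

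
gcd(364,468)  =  52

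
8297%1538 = 607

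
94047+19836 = 113883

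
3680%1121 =317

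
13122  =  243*54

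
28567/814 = 35 + 7/74 = 35.09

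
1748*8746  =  15288008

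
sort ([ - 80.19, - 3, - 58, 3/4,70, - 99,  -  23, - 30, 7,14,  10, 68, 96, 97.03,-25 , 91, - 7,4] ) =[ - 99,-80.19,-58, - 30,-25, - 23, - 7, - 3, 3/4, 4,7, 10, 14, 68 , 70,91, 96, 97.03]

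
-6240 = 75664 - 81904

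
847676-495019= 352657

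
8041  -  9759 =- 1718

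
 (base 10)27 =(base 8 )33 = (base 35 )r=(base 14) 1d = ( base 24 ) 13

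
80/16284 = 20/4071 = 0.00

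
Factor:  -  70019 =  - 70019^1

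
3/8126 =3/8126 = 0.00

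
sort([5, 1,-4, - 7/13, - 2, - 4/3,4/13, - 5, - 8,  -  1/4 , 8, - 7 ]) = [-8, - 7, - 5,  -  4,  -  2, - 4/3, - 7/13 ,-1/4, 4/13,1 , 5, 8] 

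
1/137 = 1/137 = 0.01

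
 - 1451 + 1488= 37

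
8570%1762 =1522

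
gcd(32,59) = 1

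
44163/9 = 4907 = 4907.00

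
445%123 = 76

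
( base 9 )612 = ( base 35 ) E7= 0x1f1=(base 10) 497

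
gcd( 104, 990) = 2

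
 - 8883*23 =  - 204309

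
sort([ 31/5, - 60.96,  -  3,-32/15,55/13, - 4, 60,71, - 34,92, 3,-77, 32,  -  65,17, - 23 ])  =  [ - 77, - 65, - 60.96, - 34,  -  23, - 4, - 3, - 32/15, 3,55/13, 31/5,17,32,60,71, 92] 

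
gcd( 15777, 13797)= 9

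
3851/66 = 58+23/66 = 58.35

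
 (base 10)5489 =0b1010101110001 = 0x1571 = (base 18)ggh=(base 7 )22001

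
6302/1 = 6302 = 6302.00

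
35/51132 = 35/51132 = 0.00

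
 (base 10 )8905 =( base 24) FB1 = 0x22C9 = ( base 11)6766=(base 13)4090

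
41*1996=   81836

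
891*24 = 21384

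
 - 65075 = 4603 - 69678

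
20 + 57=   77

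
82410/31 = 2658 + 12/31 = 2658.39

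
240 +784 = 1024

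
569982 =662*861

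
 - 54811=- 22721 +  - 32090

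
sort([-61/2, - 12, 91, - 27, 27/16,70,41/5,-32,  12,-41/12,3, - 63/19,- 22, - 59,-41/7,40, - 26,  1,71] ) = [-59, - 32,- 61/2, - 27, - 26, - 22, - 12, - 41/7,-41/12,-63/19,1,27/16, 3,41/5,12,40,  70,71, 91 ]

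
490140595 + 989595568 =1479736163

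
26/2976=13/1488  =  0.01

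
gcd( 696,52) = 4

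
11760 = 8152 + 3608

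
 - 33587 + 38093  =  4506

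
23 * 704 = 16192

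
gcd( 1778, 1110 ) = 2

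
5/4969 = 5/4969 =0.00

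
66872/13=5144 = 5144.00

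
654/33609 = 218/11203=0.02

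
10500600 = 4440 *2365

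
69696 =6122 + 63574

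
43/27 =1 + 16/27 =1.59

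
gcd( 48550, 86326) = 2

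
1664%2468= 1664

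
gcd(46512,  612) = 612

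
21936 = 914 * 24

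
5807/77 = 5807/77 = 75.42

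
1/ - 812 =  - 1 + 811/812 =- 0.00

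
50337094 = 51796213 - 1459119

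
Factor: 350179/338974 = 2^(-1) * 23^(-1)*7369^( - 1)*350179^1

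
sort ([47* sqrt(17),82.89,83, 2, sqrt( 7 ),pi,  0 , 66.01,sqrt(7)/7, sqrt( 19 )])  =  [ 0 , sqrt( 7) /7 , 2,sqrt( 7), pi, sqrt( 19), 66.01,82.89, 83,47*sqrt( 17 ) ]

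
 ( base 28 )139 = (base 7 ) 2362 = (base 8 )1555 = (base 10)877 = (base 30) T7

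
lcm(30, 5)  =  30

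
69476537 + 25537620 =95014157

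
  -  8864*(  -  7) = 62048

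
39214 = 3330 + 35884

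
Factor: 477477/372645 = 583/455  =  5^( - 1 )*7^(-1 )*11^1*13^(  -  1)*53^1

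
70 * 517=36190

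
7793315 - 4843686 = 2949629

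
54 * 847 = 45738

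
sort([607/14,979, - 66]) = [ - 66, 607/14,979] 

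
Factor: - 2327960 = -2^3*5^1 *58199^1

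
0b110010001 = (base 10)401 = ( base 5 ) 3101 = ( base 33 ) c5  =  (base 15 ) 1bb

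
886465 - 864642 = 21823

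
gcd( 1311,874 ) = 437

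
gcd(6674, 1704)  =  142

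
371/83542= 371/83542 = 0.00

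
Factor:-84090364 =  - 2^2 * 17^1*1236623^1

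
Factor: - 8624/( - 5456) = 49/31 = 7^2 *31^(-1)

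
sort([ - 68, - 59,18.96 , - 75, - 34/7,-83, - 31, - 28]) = [ - 83,  -  75, - 68, - 59, - 31, - 28, - 34/7  ,  18.96 ] 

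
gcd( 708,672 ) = 12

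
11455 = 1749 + 9706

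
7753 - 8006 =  - 253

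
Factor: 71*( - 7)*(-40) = 19880  =  2^3*5^1*7^1*71^1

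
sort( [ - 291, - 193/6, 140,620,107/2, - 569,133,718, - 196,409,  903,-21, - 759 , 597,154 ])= [ - 759, - 569, - 291  , - 196, - 193/6,-21, 107/2,133,  140, 154,409,597, 620,  718, 903]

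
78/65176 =39/32588 = 0.00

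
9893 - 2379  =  7514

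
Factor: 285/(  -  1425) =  - 5^( - 1) = - 1/5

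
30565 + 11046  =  41611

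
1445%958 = 487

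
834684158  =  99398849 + 735285309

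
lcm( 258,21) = 1806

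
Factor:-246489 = - 3^1*82163^1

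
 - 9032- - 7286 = -1746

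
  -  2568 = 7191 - 9759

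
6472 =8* 809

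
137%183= 137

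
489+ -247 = 242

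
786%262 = 0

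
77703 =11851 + 65852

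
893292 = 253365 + 639927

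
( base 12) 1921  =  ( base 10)3049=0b101111101001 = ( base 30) 3bj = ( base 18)977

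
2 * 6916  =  13832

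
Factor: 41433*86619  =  3588885027 = 3^2 * 7^1 * 13^1 * 1973^1*2221^1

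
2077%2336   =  2077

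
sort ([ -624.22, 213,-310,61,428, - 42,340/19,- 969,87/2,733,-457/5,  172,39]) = [ - 969, - 624.22, - 310, - 457/5,-42 , 340/19, 39, 87/2, 61,  172 , 213, 428,  733]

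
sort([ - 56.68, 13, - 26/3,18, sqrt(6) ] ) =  [ - 56.68, - 26/3, sqrt( 6),13,18]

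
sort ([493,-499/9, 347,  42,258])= [ - 499/9, 42, 258,  347,493]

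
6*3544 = 21264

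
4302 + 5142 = 9444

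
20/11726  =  10/5863 = 0.00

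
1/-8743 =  - 1/8743 = -  0.00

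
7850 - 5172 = 2678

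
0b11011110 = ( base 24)96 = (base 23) 9f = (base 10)222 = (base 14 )11C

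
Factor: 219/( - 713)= - 3^1*23^( - 1) *31^( - 1)*73^1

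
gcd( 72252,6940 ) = 4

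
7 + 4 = 11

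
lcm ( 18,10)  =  90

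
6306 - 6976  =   - 670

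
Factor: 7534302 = 2^1 * 3^1* 31^1*40507^1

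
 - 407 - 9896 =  - 10303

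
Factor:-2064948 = -2^2*3^1*172079^1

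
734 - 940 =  - 206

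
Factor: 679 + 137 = 2^4*3^1*17^1 = 816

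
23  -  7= 16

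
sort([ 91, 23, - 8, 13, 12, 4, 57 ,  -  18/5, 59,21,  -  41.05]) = [ - 41.05, - 8, - 18/5, 4, 12, 13, 21,23,  57,59, 91 ] 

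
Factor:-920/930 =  - 92/93 = -2^2*3^ ( - 1)*23^1*31^( - 1) 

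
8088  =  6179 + 1909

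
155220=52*2985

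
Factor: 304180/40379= 2^2*5^1 * 67^1*149^( - 1) * 227^1*271^( - 1 ) 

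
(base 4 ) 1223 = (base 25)47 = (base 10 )107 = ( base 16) 6b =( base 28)3N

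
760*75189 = 57143640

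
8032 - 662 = 7370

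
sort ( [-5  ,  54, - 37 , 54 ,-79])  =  [  -  79,-37, -5, 54,54 ]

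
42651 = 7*6093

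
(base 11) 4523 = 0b1011101000010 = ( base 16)1742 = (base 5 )142304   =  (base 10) 5954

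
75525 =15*5035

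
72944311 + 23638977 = 96583288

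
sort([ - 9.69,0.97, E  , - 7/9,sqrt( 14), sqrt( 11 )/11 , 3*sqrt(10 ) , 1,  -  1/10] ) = [ - 9.69,- 7/9,-1/10 , sqrt(11)/11,0.97, 1, E,  sqrt(14 ), 3*sqrt(10 )] 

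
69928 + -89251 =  - 19323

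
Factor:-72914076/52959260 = -18228519/13239815 =-3^2 * 5^(  -  1 )*131^1*491^( - 1) * 5393^(-1)*15461^1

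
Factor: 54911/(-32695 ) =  - 5^( - 1 )*13^( - 1 )*43^1*503^( - 1)*1277^1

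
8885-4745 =4140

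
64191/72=891+ 13/24 = 891.54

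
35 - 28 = 7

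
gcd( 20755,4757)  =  1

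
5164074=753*6858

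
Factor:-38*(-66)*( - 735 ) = -1843380  =  -2^2*3^2*5^1*7^2*11^1*19^1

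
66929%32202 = 2525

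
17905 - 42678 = -24773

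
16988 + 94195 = 111183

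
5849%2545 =759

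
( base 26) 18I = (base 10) 902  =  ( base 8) 1606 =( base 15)402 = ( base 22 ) 1J0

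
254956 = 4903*52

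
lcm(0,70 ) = 0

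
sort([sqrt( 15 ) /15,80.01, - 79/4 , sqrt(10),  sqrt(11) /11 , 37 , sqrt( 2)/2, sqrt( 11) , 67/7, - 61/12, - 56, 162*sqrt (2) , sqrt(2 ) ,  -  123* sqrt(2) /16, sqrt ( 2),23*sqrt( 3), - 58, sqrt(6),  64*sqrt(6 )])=[ - 58, - 56 , - 79/4, - 123*sqrt(2)/16, - 61/12,  sqrt(15)/15, sqrt(11) /11, sqrt(2) /2, sqrt( 2 ),sqrt(2 ),sqrt(6 ), sqrt( 10 ),sqrt ( 11),67/7, 37,23 * sqrt(3), 80.01,  64*sqrt( 6), 162*sqrt( 2)]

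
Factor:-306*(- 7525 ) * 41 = 94408650 = 2^1*3^2 *5^2*7^1*17^1*41^1*43^1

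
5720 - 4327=1393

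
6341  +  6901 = 13242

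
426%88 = 74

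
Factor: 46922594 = 2^1 * 1511^1*15527^1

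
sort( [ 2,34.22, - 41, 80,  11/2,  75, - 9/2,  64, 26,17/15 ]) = [ - 41, - 9/2 , 17/15  ,  2,11/2,26, 34.22, 64,  75, 80]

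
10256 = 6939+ 3317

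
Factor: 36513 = 3^2* 4057^1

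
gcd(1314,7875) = 9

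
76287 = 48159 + 28128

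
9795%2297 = 607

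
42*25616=1075872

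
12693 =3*4231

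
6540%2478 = 1584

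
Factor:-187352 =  - 2^3*11^1*2129^1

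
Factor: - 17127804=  -2^2 * 3^1  *1013^1*1409^1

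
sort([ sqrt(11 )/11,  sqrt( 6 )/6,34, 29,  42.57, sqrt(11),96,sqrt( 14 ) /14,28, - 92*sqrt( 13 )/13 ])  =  [ - 92*sqrt( 13 )/13 , sqrt(14) /14,  sqrt(11 )/11,sqrt(6 )/6, sqrt(11)  ,  28,29, 34,42.57, 96]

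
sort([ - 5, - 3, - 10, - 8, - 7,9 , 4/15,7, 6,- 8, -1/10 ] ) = [  -  10,-8, - 8,  -  7, - 5,  -  3, - 1/10,4/15,6,7,9 ] 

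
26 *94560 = 2458560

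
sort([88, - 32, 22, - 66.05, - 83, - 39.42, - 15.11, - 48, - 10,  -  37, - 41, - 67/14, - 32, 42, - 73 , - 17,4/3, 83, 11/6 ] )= [ - 83, - 73, - 66.05, - 48, - 41  , - 39.42, - 37, - 32, - 32, - 17, - 15.11, - 10, - 67/14, 4/3,11/6, 22, 42, 83,  88]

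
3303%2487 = 816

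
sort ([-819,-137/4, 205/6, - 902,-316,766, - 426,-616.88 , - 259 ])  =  [  -  902,  -  819,  -  616.88, - 426,  -  316 , - 259, -137/4,205/6,  766 ] 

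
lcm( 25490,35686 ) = 178430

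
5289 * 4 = 21156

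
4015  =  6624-2609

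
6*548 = 3288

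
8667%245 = 92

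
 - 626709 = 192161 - 818870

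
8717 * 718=6258806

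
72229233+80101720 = 152330953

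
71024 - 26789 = 44235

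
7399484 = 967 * 7652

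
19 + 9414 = 9433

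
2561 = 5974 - 3413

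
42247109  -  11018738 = 31228371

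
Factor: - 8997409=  - 31^1* 41^1 * 7079^1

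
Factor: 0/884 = 0 = 0^1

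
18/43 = 18/43 = 0.42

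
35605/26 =35605/26 = 1369.42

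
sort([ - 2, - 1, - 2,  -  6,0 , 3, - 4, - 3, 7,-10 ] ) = [ - 10, - 6, - 4, - 3,-2, - 2, - 1 , 0, 3,  7 ] 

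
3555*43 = 152865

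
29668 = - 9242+38910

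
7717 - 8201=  - 484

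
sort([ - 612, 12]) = [ - 612,12] 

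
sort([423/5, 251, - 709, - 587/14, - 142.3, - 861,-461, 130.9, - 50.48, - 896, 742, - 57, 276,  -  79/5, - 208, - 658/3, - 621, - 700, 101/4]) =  [  -  896, - 861,  -  709,-700, - 621, - 461, - 658/3, - 208,-142.3, - 57, - 50.48,-587/14, - 79/5, 101/4, 423/5, 130.9, 251,276,742]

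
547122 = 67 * 8166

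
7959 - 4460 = 3499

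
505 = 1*505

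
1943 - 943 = 1000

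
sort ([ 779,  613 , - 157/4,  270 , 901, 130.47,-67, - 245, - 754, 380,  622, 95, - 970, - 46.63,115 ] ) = [ - 970, - 754, -245, - 67, - 46.63, - 157/4,95,115, 130.47,270, 380 , 613 , 622 , 779, 901 ] 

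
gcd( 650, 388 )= 2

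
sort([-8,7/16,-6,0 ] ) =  [ - 8,- 6,0,7/16 ] 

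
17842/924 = 811/42 = 19.31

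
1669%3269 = 1669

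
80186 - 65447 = 14739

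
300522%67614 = 30066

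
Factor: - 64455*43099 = -3^1* 5^1 * 7^1*47^1 * 131^1*4297^1=-2777946045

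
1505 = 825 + 680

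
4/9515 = 4/9515  =  0.00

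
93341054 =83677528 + 9663526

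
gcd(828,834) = 6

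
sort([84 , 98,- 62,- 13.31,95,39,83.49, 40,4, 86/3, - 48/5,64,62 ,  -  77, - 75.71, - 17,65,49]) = [-77, -75.71,  -  62,- 17,-13.31,- 48/5,4,86/3,39,  40, 49, 62,64,65,83.49,84,95,98]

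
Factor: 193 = 193^1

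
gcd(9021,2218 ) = 1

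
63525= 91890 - 28365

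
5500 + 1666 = 7166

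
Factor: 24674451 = 3^1*163^1*50459^1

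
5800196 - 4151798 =1648398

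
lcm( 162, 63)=1134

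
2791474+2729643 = 5521117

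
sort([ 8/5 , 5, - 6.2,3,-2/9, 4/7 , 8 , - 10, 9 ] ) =[-10,-6.2, - 2/9, 4/7,8/5, 3, 5, 8, 9] 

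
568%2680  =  568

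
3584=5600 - 2016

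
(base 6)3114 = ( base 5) 10234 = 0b1010110110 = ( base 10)694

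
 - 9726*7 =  - 68082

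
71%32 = 7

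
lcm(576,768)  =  2304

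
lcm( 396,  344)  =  34056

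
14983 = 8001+6982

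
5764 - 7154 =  - 1390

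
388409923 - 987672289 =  - 599262366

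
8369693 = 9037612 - 667919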